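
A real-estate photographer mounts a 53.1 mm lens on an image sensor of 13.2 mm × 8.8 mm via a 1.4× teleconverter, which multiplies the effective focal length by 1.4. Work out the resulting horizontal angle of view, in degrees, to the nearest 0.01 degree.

10.15°

Effective focal length f = 53.1 × 1.4 = 74.34 mm.
α = 2·arctan(13.2 / (2 × 74.34)) = 2·arctan(0.08878) ≈ 10.1470°.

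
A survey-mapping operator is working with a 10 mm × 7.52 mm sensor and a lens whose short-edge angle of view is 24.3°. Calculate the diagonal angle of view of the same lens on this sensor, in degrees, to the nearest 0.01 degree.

From the short-edge AOV: f = 7.52 / (2·tan(12.15°)) = 7.52 / 0.43059 ≈ 17.4645 mm.
Sensor diagonal = √(10² + 7.52²) = √156.5504 ≈ 12.5120 mm.
Diagonal AOV = 2·arctan(12.5120 / (2 × 17.4645)) = 2·arctan(0.35821) ≈ 39.4164°.

39.42°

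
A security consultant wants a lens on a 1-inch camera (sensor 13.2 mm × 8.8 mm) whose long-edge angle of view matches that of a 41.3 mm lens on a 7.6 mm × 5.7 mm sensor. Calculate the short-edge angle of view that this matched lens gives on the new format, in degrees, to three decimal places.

Equal long-edge AOV ⇒ f₂ = f₁ · 13.2/7.6 = 41.3 × 1.73684 ≈ 71.7316 mm.
Short-edge AOV on the new format = 2·arctan(8.8 / (2 × 71.7316)) = 2·arctan(0.06134) ≈ 7.0202°.

7.020°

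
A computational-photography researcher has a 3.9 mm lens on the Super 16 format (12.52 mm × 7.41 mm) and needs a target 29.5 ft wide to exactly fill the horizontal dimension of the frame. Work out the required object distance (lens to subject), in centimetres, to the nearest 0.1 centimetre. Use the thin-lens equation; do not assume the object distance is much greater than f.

280.5 cm

W: 29.5 ft × 304.8 mm/ft = 8991.60 mm.
Magnification m = w/W = dᵢ/dₒ; combined with 1/f = 1/dₒ + 1/dᵢ this gives dₒ = f·(1 + W/w).
dₒ = 3.9 mm × (1 + 8991.6/12.52) = 3.9 × 719.1789 ≈ 2804.798 mm = 280.48 cm.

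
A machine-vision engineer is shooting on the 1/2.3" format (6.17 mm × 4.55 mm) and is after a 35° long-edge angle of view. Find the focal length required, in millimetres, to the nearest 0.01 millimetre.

9.78 mm

From α = 2·arctan(w/2f) we get f = w / (2·tan(α/2)).
With w = 6.17 mm and α/2 = 17.5°, tan(α/2) ≈ 0.31530, so f ≈ 6.17 / 0.63060 ≈ 9.7844 mm.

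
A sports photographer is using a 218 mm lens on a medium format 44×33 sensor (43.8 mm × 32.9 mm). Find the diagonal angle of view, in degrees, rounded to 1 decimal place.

Sensor diagonal = √(43.8² + 32.9²) = √3000.8500 ≈ 54.7800 mm.
Angle of view α = 2·arctan(d/2f) with d = 54.7800 mm and f = 218 mm.
d/2f = 0.12564; arctan(0.12564) ≈ 7.1612°, so α ≈ 14.3225°.

14.3°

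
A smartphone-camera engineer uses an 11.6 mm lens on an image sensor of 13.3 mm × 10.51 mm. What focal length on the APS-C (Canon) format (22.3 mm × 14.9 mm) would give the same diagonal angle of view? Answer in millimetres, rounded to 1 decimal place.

18.4 mm

Sensor diagonal = √(13.3² + 10.51²) = √287.3501 ≈ 16.9514 mm.
Sensor diagonal = √(22.3² + 14.9²) = √719.3000 ≈ 26.8198 mm.
Equal angle of view means equal diagonal/f ratio, so f₂ = f₁ · (diagonal₂/diagonal₁) = 11.6 × 26.8198/16.9514.
f₂ = 11.6 × 1.58216 ≈ 18.353 mm.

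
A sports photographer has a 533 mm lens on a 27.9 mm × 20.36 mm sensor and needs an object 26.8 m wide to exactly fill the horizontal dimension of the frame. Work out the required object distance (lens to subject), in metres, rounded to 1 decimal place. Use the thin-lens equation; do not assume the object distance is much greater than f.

512.5 m

W: 26.8 m = 26800 mm.
Magnification m = w/W = dᵢ/dₒ; combined with 1/f = 1/dₒ + 1/dᵢ this gives dₒ = f·(1 + W/w).
dₒ = 533 mm × (1 + 26800/27.9) = 533 × 961.5735 ≈ 512518.663 mm = 512.519 m.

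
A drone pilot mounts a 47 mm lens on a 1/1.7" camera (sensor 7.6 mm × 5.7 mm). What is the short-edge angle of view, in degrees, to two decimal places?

6.94°

Angle of view α = 2·arctan(h/2f) with h = 5.7 mm and f = 47 mm.
h/2f = 0.06064; arctan(0.06064) ≈ 3.4701°, so α ≈ 6.9401°.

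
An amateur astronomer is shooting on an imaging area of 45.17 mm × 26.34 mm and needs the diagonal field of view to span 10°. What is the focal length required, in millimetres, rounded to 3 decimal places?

Sensor diagonal = √(45.17² + 26.34²) = √2734.1245 ≈ 52.2889 mm.
From α = 2·arctan(d/2f) we get f = d / (2·tan(α/2)).
With d = 52.2889 mm and α/2 = 5°, tan(α/2) ≈ 0.08749, so f ≈ 52.2889 / 0.17498 ≈ 298.8322 mm.

298.832 mm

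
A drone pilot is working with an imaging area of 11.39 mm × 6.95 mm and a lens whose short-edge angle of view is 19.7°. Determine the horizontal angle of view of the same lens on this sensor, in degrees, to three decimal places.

From the short-edge AOV: f = 6.95 / (2·tan(9.85°)) = 6.95 / 0.34726 ≈ 20.0140 mm.
Horizontal AOV = 2·arctan(11.39 / (2 × 20.0140)) = 2·arctan(0.28455) ≈ 31.7676°.

31.768°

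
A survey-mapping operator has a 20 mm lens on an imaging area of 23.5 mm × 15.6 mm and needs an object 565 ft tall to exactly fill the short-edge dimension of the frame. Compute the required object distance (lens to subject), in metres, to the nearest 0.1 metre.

220.8 m

W: 565 ft × 304.8 mm/ft = 172211.99 mm.
Magnification m = h/W = dᵢ/dₒ; combined with 1/f = 1/dₒ + 1/dᵢ this gives dₒ = f·(1 + W/h).
dₒ = 20 mm × (1 + 172212/15.6) = 20 × 11040.2304 ≈ 220804.608 mm = 220.805 m.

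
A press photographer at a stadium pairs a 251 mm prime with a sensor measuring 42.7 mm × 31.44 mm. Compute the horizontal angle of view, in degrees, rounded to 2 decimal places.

9.72°

Angle of view α = 2·arctan(w/2f) with w = 42.7 mm and f = 251 mm.
w/2f = 0.08506; arctan(0.08506) ≈ 4.8619°, so α ≈ 9.7237°.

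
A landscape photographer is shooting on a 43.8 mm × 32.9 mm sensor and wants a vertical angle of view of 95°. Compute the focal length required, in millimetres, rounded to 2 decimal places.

From α = 2·arctan(h/2f) we get f = h / (2·tan(α/2)).
With h = 32.9 mm and α/2 = 47.5°, tan(α/2) ≈ 1.09131, so f ≈ 32.9 / 2.18262 ≈ 15.0736 mm.

15.07 mm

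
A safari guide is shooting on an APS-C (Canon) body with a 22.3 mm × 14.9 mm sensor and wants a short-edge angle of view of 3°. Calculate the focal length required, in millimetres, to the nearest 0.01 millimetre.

From α = 2·arctan(h/2f) we get f = h / (2·tan(α/2)).
With h = 14.9 mm and α/2 = 1.5°, tan(α/2) ≈ 0.02619, so f ≈ 14.9 / 0.05237 ≈ 284.5040 mm.

284.50 mm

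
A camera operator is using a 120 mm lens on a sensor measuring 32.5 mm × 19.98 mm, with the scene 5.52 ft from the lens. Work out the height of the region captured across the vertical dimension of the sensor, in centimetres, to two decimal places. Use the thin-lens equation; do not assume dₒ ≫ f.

26.02 cm

dₒ: 5.52 ft × 304.8 mm/ft = 1682.50 mm.
Similar triangles through the lens centre give W/dₒ = h/dᵢ; with 1/f = 1/dₒ + 1/dᵢ this gives W = h·(dₒ − f)/f.
W = 19.98 mm × (1682.5 − 120) / 120 = 19.98 × 13.0208 ≈ 260.156 mm = 26.0156 cm.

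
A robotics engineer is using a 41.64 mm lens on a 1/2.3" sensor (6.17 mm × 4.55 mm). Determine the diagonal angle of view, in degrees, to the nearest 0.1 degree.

Sensor diagonal = √(6.17² + 4.55²) = √58.7714 ≈ 7.6663 mm.
Angle of view α = 2·arctan(d/2f) with d = 7.6663 mm and f = 41.64 mm.
d/2f = 0.09205; arctan(0.09205) ≈ 5.2595°, so α ≈ 10.5190°.

10.5°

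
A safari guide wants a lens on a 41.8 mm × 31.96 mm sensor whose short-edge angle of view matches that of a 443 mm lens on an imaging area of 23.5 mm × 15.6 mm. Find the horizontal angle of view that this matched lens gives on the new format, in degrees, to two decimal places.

2.64°

Equal short-edge AOV ⇒ f₂ = f₁ · 31.96/15.6 = 443 × 2.04872 ≈ 907.5821 mm.
Horizontal AOV on the new format = 2·arctan(41.8 / (2 × 907.5821)) = 2·arctan(0.02303) ≈ 2.6384°.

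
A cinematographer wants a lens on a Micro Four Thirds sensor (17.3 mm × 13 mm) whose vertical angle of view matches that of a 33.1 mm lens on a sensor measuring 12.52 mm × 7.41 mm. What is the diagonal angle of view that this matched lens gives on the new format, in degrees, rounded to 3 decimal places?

21.109°

Equal vertical AOV ⇒ f₂ = f₁ · 13/7.41 = 33.1 × 1.75439 ≈ 58.0702 mm.
Sensor diagonal = √(17.3² + 13²) = √468.2900 ≈ 21.6400 mm.
Diagonal AOV on the new format = 2·arctan(21.6400 / (2 × 58.0702)) = 2·arctan(0.18633) ≈ 21.1094°.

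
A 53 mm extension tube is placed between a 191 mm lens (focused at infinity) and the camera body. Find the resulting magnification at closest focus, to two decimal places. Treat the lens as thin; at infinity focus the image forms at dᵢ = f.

The tube moves the image plane from f to f + e, so dᵢ = 191 + 53 = 244 mm. Focus is achieved when 1/f = 1/dₒ + 1/dᵢ, giving dₒ = 1/(1/f − 1/(f+e)).
Magnification m = dᵢ/dₒ = (f+e)·(1/f − 1/(f+e)) = e/f = 53/191 ≈ 0.2775.

0.28×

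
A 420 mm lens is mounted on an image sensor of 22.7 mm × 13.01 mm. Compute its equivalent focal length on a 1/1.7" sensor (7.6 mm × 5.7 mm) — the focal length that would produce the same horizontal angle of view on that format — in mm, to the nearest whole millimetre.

141 mm

Equal angle of view means equal width/f ratio, so f₂ = f₁ · (width₂/width₁) = 420 × 7.6/22.7.
f₂ = 420 × 0.33480 ≈ 140.617 mm.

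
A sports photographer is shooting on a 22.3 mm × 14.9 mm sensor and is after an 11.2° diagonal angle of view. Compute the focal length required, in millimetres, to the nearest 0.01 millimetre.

136.76 mm

Sensor diagonal = √(22.3² + 14.9²) = √719.3000 ≈ 26.8198 mm.
From α = 2·arctan(d/2f) we get f = d / (2·tan(α/2)).
With d = 26.8198 mm and α/2 = 5.6°, tan(α/2) ≈ 0.09805, so f ≈ 26.8198 / 0.19610 ≈ 136.7646 mm.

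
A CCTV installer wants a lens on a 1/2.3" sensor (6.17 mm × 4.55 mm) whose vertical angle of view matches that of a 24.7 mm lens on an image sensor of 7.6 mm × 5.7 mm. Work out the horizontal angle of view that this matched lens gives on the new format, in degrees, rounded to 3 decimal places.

17.786°

Equal vertical AOV ⇒ f₂ = f₁ · 4.55/5.7 = 24.7 × 0.79825 ≈ 19.7167 mm.
Horizontal AOV on the new format = 2·arctan(6.17 / (2 × 19.7167)) = 2·arctan(0.15647) ≈ 17.7855°.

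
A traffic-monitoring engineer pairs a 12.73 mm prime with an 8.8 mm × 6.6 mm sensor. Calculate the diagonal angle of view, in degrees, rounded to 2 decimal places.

46.73°

Sensor diagonal = √(8.8² + 6.6²) = √121.0000 ≈ 11.0000 mm.
Angle of view α = 2·arctan(d/2f) with d = 11.0000 mm and f = 12.73 mm.
d/2f = 0.43205; arctan(0.43205) ≈ 23.3668°, so α ≈ 46.7335°.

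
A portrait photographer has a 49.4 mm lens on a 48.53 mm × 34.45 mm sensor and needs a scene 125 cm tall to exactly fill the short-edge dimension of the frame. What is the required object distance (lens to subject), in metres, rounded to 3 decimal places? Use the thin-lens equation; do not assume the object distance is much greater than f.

W: 125 cm = 1250 mm.
Magnification m = h/W = dᵢ/dₒ; combined with 1/f = 1/dₒ + 1/dᵢ this gives dₒ = f·(1 + W/h).
dₒ = 49.4 mm × (1 + 1250/34.45) = 49.4 × 37.2845 ≈ 1841.853 mm = 1.84185 m.

1.842 m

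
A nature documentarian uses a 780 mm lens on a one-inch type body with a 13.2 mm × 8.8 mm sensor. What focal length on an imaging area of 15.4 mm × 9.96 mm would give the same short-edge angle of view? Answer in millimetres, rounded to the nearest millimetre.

Equal angle of view means equal height/f ratio, so f₂ = f₁ · (height₂/height₁) = 780 × 9.96/8.8.
f₂ = 780 × 1.13182 ≈ 882.818 mm.

883 mm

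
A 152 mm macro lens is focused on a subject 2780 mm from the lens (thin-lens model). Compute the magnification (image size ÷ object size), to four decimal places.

Thin lens: 1/f = 1/dₒ + 1/dᵢ → 1/dᵢ = 1/152 − 1/2780 = 0.0062192 mm⁻¹, so dᵢ ≈ 160.7915 mm.
Magnification m = dᵢ/dₒ = 160.7915/2780 ≈ 0.05784.

0.0578×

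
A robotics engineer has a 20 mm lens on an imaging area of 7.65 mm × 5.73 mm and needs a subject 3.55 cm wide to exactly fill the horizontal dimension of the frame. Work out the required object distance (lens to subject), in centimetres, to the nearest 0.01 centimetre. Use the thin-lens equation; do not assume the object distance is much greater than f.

W: 3.55 cm = 35.5 mm.
Magnification m = w/W = dᵢ/dₒ; combined with 1/f = 1/dₒ + 1/dᵢ this gives dₒ = f·(1 + W/w).
dₒ = 20 mm × (1 + 35.5/7.65) = 20 × 5.6405 ≈ 112.810 mm = 11.281 cm.

11.28 cm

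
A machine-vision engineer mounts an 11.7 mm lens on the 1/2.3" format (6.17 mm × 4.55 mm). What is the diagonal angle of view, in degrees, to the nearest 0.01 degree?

36.28°

Sensor diagonal = √(6.17² + 4.55²) = √58.7714 ≈ 7.6663 mm.
Angle of view α = 2·arctan(d/2f) with d = 7.6663 mm and f = 11.7 mm.
d/2f = 0.32762; arctan(0.32762) ≈ 18.1397°, so α ≈ 36.2794°.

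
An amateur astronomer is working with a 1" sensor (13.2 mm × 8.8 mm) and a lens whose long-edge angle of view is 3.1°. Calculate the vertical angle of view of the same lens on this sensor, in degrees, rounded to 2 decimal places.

From the long-edge AOV: f = 13.2 / (2·tan(1.55°)) = 13.2 / 0.05412 ≈ 243.9096 mm.
Vertical AOV = 2·arctan(8.8 / (2 × 243.9096)) = 2·arctan(0.01804) ≈ 2.0669°.

2.07°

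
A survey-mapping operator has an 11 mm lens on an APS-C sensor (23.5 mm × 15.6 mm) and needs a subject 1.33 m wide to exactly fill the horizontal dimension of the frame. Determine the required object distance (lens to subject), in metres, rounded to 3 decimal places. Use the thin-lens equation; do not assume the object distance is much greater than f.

0.634 m

W: 1.33 m = 1330 mm.
Magnification m = w/W = dᵢ/dₒ; combined with 1/f = 1/dₒ + 1/dᵢ this gives dₒ = f·(1 + W/w).
dₒ = 11 mm × (1 + 1330/23.5) = 11 × 57.5957 ≈ 633.553 mm = 0.633553 m.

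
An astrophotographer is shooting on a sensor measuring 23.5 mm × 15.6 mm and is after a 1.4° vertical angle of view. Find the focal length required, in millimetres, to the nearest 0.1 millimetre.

From α = 2·arctan(h/2f) we get f = h / (2·tan(α/2)).
With h = 15.6 mm and α/2 = 0.7°, tan(α/2) ≈ 0.01222, so f ≈ 15.6 / 0.02444 ≈ 638.4069 mm.

638.4 mm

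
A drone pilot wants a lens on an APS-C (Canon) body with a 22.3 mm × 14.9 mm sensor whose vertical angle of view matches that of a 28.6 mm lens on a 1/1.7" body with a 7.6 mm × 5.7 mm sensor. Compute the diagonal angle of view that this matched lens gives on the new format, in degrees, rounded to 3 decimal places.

Equal vertical AOV ⇒ f₂ = f₁ · 14.9/5.7 = 28.6 × 2.61404 ≈ 74.7614 mm.
Sensor diagonal = √(22.3² + 14.9²) = √719.3000 ≈ 26.8198 mm.
Diagonal AOV on the new format = 2·arctan(26.8198 / (2 × 74.7614)) = 2·arctan(0.17937) ≈ 20.3379°.

20.338°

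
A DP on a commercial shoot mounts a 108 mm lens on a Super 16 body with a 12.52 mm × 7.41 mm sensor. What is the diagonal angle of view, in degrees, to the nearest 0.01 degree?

Sensor diagonal = √(12.52² + 7.41²) = √211.6585 ≈ 14.5485 mm.
Angle of view α = 2·arctan(d/2f) with d = 14.5485 mm and f = 108 mm.
d/2f = 0.06735; arctan(0.06735) ≈ 3.8533°, so α ≈ 7.7066°.

7.71°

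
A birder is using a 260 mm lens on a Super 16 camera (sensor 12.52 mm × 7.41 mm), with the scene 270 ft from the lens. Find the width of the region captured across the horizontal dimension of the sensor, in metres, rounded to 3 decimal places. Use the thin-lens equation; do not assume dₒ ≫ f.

3.950 m

dₒ: 270 ft × 304.8 mm/ft = 82296.00 mm.
Similar triangles through the lens centre give W/dₒ = w/dᵢ; with 1/f = 1/dₒ + 1/dᵢ this gives W = w·(dₒ − f)/f.
W = 12.52 mm × (82296 − 260) / 260 = 12.52 × 315.5231 ≈ 3950.349 mm = 3.95035 m.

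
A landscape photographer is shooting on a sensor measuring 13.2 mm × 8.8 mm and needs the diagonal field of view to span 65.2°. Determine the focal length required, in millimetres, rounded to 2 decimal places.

Sensor diagonal = √(13.2² + 8.8²) = √251.6800 ≈ 15.8644 mm.
From α = 2·arctan(d/2f) we get f = d / (2·tan(α/2)).
With d = 15.8644 mm and α/2 = 32.6°, tan(α/2) ≈ 0.63953, so f ≈ 15.8644 / 1.27905 ≈ 12.4033 mm.

12.40 mm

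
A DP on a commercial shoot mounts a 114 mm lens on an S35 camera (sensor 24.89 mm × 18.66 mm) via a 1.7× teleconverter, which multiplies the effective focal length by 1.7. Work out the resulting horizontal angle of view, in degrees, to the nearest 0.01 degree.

7.35°

Effective focal length f = 114 × 1.7 = 193.8 mm.
α = 2·arctan(24.89 / (2 × 193.8)) = 2·arctan(0.06422) ≈ 7.3485°.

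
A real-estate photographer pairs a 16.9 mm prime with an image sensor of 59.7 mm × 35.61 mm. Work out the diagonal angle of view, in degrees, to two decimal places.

128.14°

Sensor diagonal = √(59.7² + 35.61²) = √4832.1621 ≈ 69.5138 mm.
Angle of view α = 2·arctan(d/2f) with d = 69.5138 mm and f = 16.9 mm.
d/2f = 2.05662; arctan(2.05662) ≈ 64.0694°, so α ≈ 128.1387°.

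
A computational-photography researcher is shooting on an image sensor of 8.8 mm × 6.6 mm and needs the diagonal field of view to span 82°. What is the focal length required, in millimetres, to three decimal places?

6.327 mm

Sensor diagonal = √(8.8² + 6.6²) = √121.0000 ≈ 11.0000 mm.
From α = 2·arctan(d/2f) we get f = d / (2·tan(α/2)).
With d = 11.0000 mm and α/2 = 41°, tan(α/2) ≈ 0.86929, so f ≈ 11.0000 / 1.73857 ≈ 6.3270 mm.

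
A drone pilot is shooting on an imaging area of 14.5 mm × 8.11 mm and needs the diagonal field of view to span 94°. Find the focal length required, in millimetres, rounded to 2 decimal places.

7.75 mm

Sensor diagonal = √(14.5² + 8.11²) = √276.0221 ≈ 16.6139 mm.
From α = 2·arctan(d/2f) we get f = d / (2·tan(α/2)).
With d = 16.6139 mm and α/2 = 47°, tan(α/2) ≈ 1.07237, so f ≈ 16.6139 / 2.14474 ≈ 7.7464 mm.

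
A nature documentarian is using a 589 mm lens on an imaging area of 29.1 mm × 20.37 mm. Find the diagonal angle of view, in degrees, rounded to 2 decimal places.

Sensor diagonal = √(29.1² + 20.37²) = √1261.7469 ≈ 35.5211 mm.
Angle of view α = 2·arctan(d/2f) with d = 35.5211 mm and f = 589 mm.
d/2f = 0.03015; arctan(0.03015) ≈ 1.7272°, so α ≈ 3.4543°.

3.45°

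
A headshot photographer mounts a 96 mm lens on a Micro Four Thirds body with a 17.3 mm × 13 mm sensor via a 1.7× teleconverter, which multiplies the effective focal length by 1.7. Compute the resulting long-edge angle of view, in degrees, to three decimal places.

Effective focal length f = 96 × 1.7 = 163.2 mm.
α = 2·arctan(17.3 / (2 × 163.2)) = 2·arctan(0.05300) ≈ 6.0680°.

6.068°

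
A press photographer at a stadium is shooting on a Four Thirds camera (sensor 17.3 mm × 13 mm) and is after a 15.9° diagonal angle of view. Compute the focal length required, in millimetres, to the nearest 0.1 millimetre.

Sensor diagonal = √(17.3² + 13²) = √468.2900 ≈ 21.6400 mm.
From α = 2·arctan(d/2f) we get f = d / (2·tan(α/2)).
With d = 21.6400 mm and α/2 = 7.95°, tan(α/2) ≈ 0.13965, so f ≈ 21.6400 / 0.27930 ≈ 77.4789 mm.

77.5 mm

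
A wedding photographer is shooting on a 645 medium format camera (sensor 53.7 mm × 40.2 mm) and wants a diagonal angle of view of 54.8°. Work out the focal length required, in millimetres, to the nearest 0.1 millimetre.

Sensor diagonal = √(53.7² + 40.2²) = √4499.7300 ≈ 67.0800 mm.
From α = 2·arctan(d/2f) we get f = d / (2·tan(α/2)).
With d = 67.0800 mm and α/2 = 27.4°, tan(α/2) ≈ 0.51835, so f ≈ 67.0800 / 1.03670 ≈ 64.7052 mm.

64.7 mm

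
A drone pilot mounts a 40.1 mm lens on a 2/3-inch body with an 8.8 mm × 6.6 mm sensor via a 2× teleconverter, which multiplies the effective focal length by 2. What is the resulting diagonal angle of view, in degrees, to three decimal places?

Effective focal length f = 40.1 × 2 = 80.2 mm.
Sensor diagonal = √(8.8² + 6.6²) = √121.0000 ≈ 11.0000 mm.
α = 2·arctan(11.000 / (2 × 80.2)) = 2·arctan(0.06858) ≈ 7.8462°.

7.846°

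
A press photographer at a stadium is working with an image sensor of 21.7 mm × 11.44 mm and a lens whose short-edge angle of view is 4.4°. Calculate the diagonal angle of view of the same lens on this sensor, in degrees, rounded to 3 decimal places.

From the short-edge AOV: f = 11.44 / (2·tan(2.2°)) = 11.44 / 0.07683 ≈ 148.8958 mm.
Sensor diagonal = √(21.7² + 11.44²) = √601.7636 ≈ 24.5309 mm.
Diagonal AOV = 2·arctan(24.5309 / (2 × 148.8958)) = 2·arctan(0.08238) ≈ 9.4183°.

9.418°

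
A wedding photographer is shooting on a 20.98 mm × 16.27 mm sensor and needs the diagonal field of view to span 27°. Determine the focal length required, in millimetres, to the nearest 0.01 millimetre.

55.29 mm

Sensor diagonal = √(20.98² + 16.27²) = √704.8733 ≈ 26.5495 mm.
From α = 2·arctan(d/2f) we get f = d / (2·tan(α/2)).
With d = 26.5495 mm and α/2 = 13.5°, tan(α/2) ≈ 0.24008, so f ≈ 26.5495 / 0.48016 ≈ 55.2932 mm.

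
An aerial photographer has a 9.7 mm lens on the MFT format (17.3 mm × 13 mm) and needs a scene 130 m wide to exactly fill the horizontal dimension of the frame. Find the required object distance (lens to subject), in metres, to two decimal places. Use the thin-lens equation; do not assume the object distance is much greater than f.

72.90 m

W: 130 m = 130000 mm.
Magnification m = w/W = dᵢ/dₒ; combined with 1/f = 1/dₒ + 1/dᵢ this gives dₒ = f·(1 + W/w).
dₒ = 9.7 mm × (1 + 130000/17.3) = 9.7 × 7515.4509 ≈ 72899.873 mm = 72.8999 m.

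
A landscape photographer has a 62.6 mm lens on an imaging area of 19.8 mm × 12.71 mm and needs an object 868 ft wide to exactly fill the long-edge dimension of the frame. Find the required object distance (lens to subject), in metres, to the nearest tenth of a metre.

836.5 m

W: 868 ft × 304.8 mm/ft = 264566.39 mm.
Magnification m = w/W = dᵢ/dₒ; combined with 1/f = 1/dₒ + 1/dᵢ this gives dₒ = f·(1 + W/w).
dₒ = 62.6 mm × (1 + 264566/19.8) = 62.6 × 13362.9390 ≈ 836519.979 mm = 836.52 m.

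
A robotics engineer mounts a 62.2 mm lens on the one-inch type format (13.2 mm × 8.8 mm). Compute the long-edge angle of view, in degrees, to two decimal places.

Angle of view α = 2·arctan(w/2f) with w = 13.2 mm and f = 62.2 mm.
w/2f = 0.10611; arctan(0.10611) ≈ 6.0570°, so α ≈ 12.1139°.

12.11°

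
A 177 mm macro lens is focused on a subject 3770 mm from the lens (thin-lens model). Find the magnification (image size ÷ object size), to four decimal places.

Thin lens: 1/f = 1/dₒ + 1/dᵢ → 1/dᵢ = 1/177 − 1/3770 = 0.0053845 mm⁻¹, so dᵢ ≈ 185.7195 mm.
Magnification m = dᵢ/dₒ = 185.7195/3770 ≈ 0.04926.

0.0493×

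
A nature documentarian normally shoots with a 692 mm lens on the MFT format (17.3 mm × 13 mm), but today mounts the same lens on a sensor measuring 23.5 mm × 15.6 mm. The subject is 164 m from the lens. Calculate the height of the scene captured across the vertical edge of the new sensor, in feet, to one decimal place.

The focal length stays 692 mm; the relevant sensor dimension is now h = 15.6 mm. Object distance dₒ = 164 m = 164000 mm.
Thin-lens field height W = h·(dₒ − f)/f = 15.6 × (164000 − 692)/692 ≈ 3681.510 mm = 3681.510/304.8 ft = 12.0784 ft.

12.1 ft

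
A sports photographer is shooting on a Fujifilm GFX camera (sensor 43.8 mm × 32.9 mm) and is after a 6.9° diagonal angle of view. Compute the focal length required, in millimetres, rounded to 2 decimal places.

454.33 mm

Sensor diagonal = √(43.8² + 32.9²) = √3000.8500 ≈ 54.7800 mm.
From α = 2·arctan(d/2f) we get f = d / (2·tan(α/2)).
With d = 54.7800 mm and α/2 = 3.45°, tan(α/2) ≈ 0.06029, so f ≈ 54.7800 / 0.12057 ≈ 454.3289 mm.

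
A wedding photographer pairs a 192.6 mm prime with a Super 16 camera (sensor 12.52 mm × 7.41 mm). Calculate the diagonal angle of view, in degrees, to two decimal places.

Sensor diagonal = √(12.52² + 7.41²) = √211.6585 ≈ 14.5485 mm.
Angle of view α = 2·arctan(d/2f) with d = 14.5485 mm and f = 192.6 mm.
d/2f = 0.03777; arctan(0.03777) ≈ 2.1630°, so α ≈ 4.3259°.

4.33°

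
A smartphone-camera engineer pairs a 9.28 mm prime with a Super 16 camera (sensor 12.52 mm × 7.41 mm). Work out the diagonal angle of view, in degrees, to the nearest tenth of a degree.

Sensor diagonal = √(12.52² + 7.41²) = √211.6585 ≈ 14.5485 mm.
Angle of view α = 2·arctan(d/2f) with d = 14.5485 mm and f = 9.28 mm.
d/2f = 0.78386; arctan(0.78386) ≈ 38.0916°, so α ≈ 76.1831°.

76.2°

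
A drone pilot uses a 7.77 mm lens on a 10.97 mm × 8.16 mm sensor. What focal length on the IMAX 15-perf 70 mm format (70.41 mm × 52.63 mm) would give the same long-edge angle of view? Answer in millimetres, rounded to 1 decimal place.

Equal angle of view means equal width/f ratio, so f₂ = f₁ · (width₂/width₁) = 7.77 × 70.41/10.97.
f₂ = 7.77 × 6.41841 ≈ 49.871 mm.

49.9 mm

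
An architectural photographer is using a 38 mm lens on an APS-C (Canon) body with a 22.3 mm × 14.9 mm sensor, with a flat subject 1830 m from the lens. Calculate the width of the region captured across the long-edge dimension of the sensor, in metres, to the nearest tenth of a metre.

dₒ: 1830 m = 1.83e+06 mm.
Similar triangles through the lens centre give W/dₒ = w/dᵢ; with 1/f = 1/dₒ + 1/dᵢ this gives W = w·(dₒ − f)/f.
W = 22.3 mm × (1.83e+06 − 38) / 38 = 22.3 × 48156.8947 ≈ 1073898.753 mm = 1073.9 m.

1073.9 m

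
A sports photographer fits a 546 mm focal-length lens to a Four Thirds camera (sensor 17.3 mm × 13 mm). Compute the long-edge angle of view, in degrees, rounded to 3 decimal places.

1.815°

Angle of view α = 2·arctan(w/2f) with w = 17.3 mm and f = 546 mm.
w/2f = 0.01584; arctan(0.01584) ≈ 0.9076°, so α ≈ 1.8153°.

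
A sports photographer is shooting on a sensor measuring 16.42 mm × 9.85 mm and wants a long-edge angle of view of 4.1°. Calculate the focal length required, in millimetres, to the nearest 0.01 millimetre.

From α = 2·arctan(w/2f) we get f = w / (2·tan(α/2)).
With w = 16.42 mm and α/2 = 2.05°, tan(α/2) ≈ 0.03579, so f ≈ 16.42 / 0.07159 ≈ 229.3647 mm.

229.36 mm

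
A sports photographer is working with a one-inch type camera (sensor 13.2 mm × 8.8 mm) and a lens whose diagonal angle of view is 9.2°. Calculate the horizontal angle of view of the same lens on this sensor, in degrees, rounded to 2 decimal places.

Sensor diagonal = √(13.2² + 8.8²) = √251.6800 ≈ 15.8644 mm.
From the diagonal AOV: f = 15.8644 / (2·tan(4.6°)) = 15.8644 / 0.16092 ≈ 98.5881 mm.
Horizontal AOV = 2·arctan(13.2 / (2 × 98.5881)) = 2·arctan(0.06695) ≈ 7.6599°.

7.66°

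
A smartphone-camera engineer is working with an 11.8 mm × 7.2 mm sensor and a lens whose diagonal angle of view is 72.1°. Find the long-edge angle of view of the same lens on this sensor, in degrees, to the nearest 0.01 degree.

63.71°

Sensor diagonal = √(11.8² + 7.2²) = √191.0800 ≈ 13.8232 mm.
From the diagonal AOV: f = 13.8232 / (2·tan(36.05°)) = 13.8232 / 1.45575 ≈ 9.4955 mm.
Long-edge AOV = 2·arctan(11.8 / (2 × 9.4955)) = 2·arctan(0.62134) ≈ 63.7090°.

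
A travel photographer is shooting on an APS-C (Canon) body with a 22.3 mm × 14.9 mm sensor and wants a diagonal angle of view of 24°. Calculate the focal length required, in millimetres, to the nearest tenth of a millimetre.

63.1 mm

Sensor diagonal = √(22.3² + 14.9²) = √719.3000 ≈ 26.8198 mm.
From α = 2·arctan(d/2f) we get f = d / (2·tan(α/2)).
With d = 26.8198 mm and α/2 = 12°, tan(α/2) ≈ 0.21256, so f ≈ 26.8198 / 0.42511 ≈ 63.0885 mm.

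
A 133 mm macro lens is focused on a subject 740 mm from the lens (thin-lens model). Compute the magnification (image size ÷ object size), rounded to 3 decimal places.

0.219×

Thin lens: 1/f = 1/dₒ + 1/dᵢ → 1/dᵢ = 1/133 − 1/740 = 0.0061674 mm⁻¹, so dᵢ ≈ 162.1417 mm.
Magnification m = dᵢ/dₒ = 162.1417/740 ≈ 0.21911.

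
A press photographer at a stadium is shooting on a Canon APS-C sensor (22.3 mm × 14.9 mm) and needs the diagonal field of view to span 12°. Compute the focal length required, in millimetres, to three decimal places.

Sensor diagonal = √(22.3² + 14.9²) = √719.3000 ≈ 26.8198 mm.
From α = 2·arctan(d/2f) we get f = d / (2·tan(α/2)).
With d = 26.8198 mm and α/2 = 6°, tan(α/2) ≈ 0.10510, so f ≈ 26.8198 / 0.21021 ≈ 127.5865 mm.

127.587 mm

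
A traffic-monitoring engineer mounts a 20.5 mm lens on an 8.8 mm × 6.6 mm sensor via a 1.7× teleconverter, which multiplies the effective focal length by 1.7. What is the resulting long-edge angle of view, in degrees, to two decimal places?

14.39°

Effective focal length f = 20.5 × 1.7 = 34.85 mm.
α = 2·arctan(8.8 / (2 × 34.85)) = 2·arctan(0.12626) ≈ 14.3917°.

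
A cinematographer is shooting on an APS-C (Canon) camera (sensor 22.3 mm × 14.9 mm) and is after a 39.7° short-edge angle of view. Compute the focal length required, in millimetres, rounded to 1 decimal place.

From α = 2·arctan(h/2f) we get f = h / (2·tan(α/2)).
With h = 14.9 mm and α/2 = 19.85°, tan(α/2) ≈ 0.36101, so f ≈ 14.9 / 0.72202 ≈ 20.6366 mm.

20.6 mm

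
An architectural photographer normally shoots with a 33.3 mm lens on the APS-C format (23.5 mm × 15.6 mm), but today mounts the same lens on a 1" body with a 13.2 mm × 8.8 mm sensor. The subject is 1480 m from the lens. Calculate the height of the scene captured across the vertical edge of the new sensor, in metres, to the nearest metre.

The focal length stays 33.3 mm; the relevant sensor dimension is now h = 8.8 mm. Object distance dₒ = 1480 m = 1.48e+06 mm.
Thin-lens field height W = h·(dₒ − f)/f = 8.8 × (1.48e+06 − 33.3)/33.3 ≈ 391102.311 mm = 391.102 m.

391 m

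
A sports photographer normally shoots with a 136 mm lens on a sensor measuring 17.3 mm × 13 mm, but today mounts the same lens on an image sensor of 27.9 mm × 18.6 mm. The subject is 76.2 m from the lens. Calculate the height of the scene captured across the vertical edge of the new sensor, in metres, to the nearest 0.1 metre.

10.4 m

The focal length stays 136 mm; the relevant sensor dimension is now h = 18.6 mm. Object distance dₒ = 76.2 m = 76200 mm.
Thin-lens field height W = h·(dₒ − f)/f = 18.6 × (76200 − 136)/136 ≈ 10402.871 mm = 10.4029 m.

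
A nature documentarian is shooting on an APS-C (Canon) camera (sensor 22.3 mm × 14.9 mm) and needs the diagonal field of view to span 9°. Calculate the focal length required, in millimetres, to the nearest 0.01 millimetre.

170.39 mm

Sensor diagonal = √(22.3² + 14.9²) = √719.3000 ≈ 26.8198 mm.
From α = 2·arctan(d/2f) we get f = d / (2·tan(α/2)).
With d = 26.8198 mm and α/2 = 4.5°, tan(α/2) ≈ 0.07870, so f ≈ 26.8198 / 0.15740 ≈ 170.3887 mm.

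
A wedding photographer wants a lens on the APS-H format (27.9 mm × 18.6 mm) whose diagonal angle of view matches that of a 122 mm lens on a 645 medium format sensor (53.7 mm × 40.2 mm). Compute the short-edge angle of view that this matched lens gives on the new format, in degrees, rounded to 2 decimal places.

17.34°

Sensor diagonal = √(53.7² + 40.2²) = √4499.7300 ≈ 67.0800 mm.
Sensor diagonal = √(27.9² + 18.6²) = √1124.3700 ≈ 33.5316 mm.
Equal diagonal AOV ⇒ f₂ = f₁ · 33.5316/67.0800 = 122 × 0.49987 ≈ 60.9847 mm.
Short-edge AOV on the new format = 2·arctan(18.6 / (2 × 60.9847)) = 2·arctan(0.15250) ≈ 17.3413°.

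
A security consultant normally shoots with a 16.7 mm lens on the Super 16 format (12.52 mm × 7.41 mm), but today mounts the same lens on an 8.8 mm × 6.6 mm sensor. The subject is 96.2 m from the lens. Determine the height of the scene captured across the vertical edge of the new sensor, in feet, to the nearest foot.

125 ft

The focal length stays 16.7 mm; the relevant sensor dimension is now h = 6.6 mm. Object distance dₒ = 96.2 m = 96200 mm.
Thin-lens field height W = h·(dₒ − f)/f = 6.6 × (96200 − 16.7)/16.7 ≈ 38012.562 mm = 38012.562/304.8 ft = 124.713 ft.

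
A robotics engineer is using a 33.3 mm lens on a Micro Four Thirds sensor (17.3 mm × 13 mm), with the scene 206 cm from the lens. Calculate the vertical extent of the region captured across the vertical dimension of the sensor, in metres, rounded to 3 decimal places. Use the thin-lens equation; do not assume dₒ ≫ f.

dₒ: 206 cm = 2060 mm.
Similar triangles through the lens centre give W/dₒ = h/dᵢ; with 1/f = 1/dₒ + 1/dᵢ this gives W = h·(dₒ − f)/f.
W = 13 mm × (2060 − 33.3) / 33.3 = 13 × 60.8619 ≈ 791.204 mm = 0.791204 m.

0.791 m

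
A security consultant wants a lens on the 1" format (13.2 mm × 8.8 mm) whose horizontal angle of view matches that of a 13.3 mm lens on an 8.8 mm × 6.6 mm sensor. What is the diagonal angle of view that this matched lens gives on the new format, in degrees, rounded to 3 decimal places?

43.366°

Equal horizontal AOV ⇒ f₂ = f₁ · 13.2/8.8 = 13.3 × 1.50000 ≈ 19.9500 mm.
Sensor diagonal = √(13.2² + 8.8²) = √251.6800 ≈ 15.8644 mm.
Diagonal AOV on the new format = 2·arctan(15.8644 / (2 × 19.9500)) = 2·arctan(0.39760) ≈ 43.3660°.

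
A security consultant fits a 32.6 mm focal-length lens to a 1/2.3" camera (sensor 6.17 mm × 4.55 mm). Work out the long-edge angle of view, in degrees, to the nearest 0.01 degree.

10.81°

Angle of view α = 2·arctan(w/2f) with w = 6.17 mm and f = 32.6 mm.
w/2f = 0.09463; arctan(0.09463) ≈ 5.4059°, so α ≈ 10.8118°.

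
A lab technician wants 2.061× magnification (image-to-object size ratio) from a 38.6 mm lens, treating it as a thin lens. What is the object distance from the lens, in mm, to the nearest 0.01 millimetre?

With m = dᵢ/dₒ and 1/f = 1/dₒ + 1/dᵢ, substituting dᵢ = m·dₒ gives 1/f = (1 + 1/m)/dₒ, hence dₒ = f·(1 + 1/m).
dₒ = 38.6 × (1 + 1/2.061) = 38.6 × 1.48520 ≈ 57.329 mm.

57.33 mm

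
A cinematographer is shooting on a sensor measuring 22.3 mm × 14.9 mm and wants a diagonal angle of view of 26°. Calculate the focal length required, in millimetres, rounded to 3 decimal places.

Sensor diagonal = √(22.3² + 14.9²) = √719.3000 ≈ 26.8198 mm.
From α = 2·arctan(d/2f) we get f = d / (2·tan(α/2)).
With d = 26.8198 mm and α/2 = 13°, tan(α/2) ≈ 0.23087, so f ≈ 26.8198 / 0.46174 ≈ 58.0846 mm.

58.085 mm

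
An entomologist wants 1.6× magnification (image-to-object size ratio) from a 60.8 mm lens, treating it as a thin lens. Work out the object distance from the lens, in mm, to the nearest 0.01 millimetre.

With m = dᵢ/dₒ and 1/f = 1/dₒ + 1/dᵢ, substituting dᵢ = m·dₒ gives 1/f = (1 + 1/m)/dₒ, hence dₒ = f·(1 + 1/m).
dₒ = 60.8 × (1 + 1/1.6) = 60.8 × 1.62500 ≈ 98.800 mm.

98.80 mm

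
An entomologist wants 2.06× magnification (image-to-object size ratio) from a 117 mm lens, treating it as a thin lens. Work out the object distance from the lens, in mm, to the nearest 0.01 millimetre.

173.80 mm

With m = dᵢ/dₒ and 1/f = 1/dₒ + 1/dᵢ, substituting dᵢ = m·dₒ gives 1/f = (1 + 1/m)/dₒ, hence dₒ = f·(1 + 1/m).
dₒ = 117 × (1 + 1/2.06) = 117 × 1.48544 ≈ 173.796 mm.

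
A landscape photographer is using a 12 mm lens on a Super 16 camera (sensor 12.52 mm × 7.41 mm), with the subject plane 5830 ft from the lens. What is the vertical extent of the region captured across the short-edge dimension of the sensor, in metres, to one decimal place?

1097.3 m

dₒ: 5830 ft × 304.8 mm/ft = 1776983.94 mm.
Similar triangles through the lens centre give W/dₒ = h/dᵢ; with 1/f = 1/dₒ + 1/dᵢ this gives W = h·(dₒ − f)/f.
W = 7.41 mm × (1.77698e+06 − 12) / 12 = 7.41 × 148080.9953 ≈ 1097280.175 mm = 1097.28 m.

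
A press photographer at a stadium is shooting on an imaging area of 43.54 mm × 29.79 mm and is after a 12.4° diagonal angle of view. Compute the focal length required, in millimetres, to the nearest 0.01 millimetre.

Sensor diagonal = √(43.54² + 29.79²) = √2783.1757 ≈ 52.7558 mm.
From α = 2·arctan(d/2f) we get f = d / (2·tan(α/2)).
With d = 52.7558 mm and α/2 = 6.2°, tan(α/2) ≈ 0.10863, so f ≈ 52.7558 / 0.21727 ≈ 242.8128 mm.

242.81 mm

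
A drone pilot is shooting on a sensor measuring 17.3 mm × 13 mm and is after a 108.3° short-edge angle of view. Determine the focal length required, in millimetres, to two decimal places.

4.70 mm

From α = 2·arctan(h/2f) we get f = h / (2·tan(α/2)).
With h = 13 mm and α/2 = 54.15°, tan(α/2) ≈ 1.38399, so f ≈ 13 / 2.76797 ≈ 4.6966 mm.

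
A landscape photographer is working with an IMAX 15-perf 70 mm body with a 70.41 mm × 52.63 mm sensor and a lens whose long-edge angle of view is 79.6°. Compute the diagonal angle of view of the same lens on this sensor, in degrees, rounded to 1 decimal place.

From the long-edge AOV: f = 70.41 / (2·tan(39.8°)) = 70.41 / 1.66634 ≈ 42.2544 mm.
Sensor diagonal = √(70.41² + 52.63²) = √7727.4850 ≈ 87.9061 mm.
Diagonal AOV = 2·arctan(87.9061 / (2 × 42.2544)) = 2·arctan(1.04020) ≈ 92.2577°.

92.3°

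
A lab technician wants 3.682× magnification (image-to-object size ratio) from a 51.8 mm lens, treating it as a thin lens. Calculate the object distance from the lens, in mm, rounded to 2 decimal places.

65.87 mm

With m = dᵢ/dₒ and 1/f = 1/dₒ + 1/dᵢ, substituting dᵢ = m·dₒ gives 1/f = (1 + 1/m)/dₒ, hence dₒ = f·(1 + 1/m).
dₒ = 51.8 × (1 + 1/3.682) = 51.8 × 1.27159 ≈ 65.868 mm.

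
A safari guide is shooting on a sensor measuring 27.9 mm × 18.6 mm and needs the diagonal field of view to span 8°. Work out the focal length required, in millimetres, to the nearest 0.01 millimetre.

239.76 mm

Sensor diagonal = √(27.9² + 18.6²) = √1124.3700 ≈ 33.5316 mm.
From α = 2·arctan(d/2f) we get f = d / (2·tan(α/2)).
With d = 33.5316 mm and α/2 = 4°, tan(α/2) ≈ 0.06993, so f ≈ 33.5316 / 0.13985 ≈ 239.7623 mm.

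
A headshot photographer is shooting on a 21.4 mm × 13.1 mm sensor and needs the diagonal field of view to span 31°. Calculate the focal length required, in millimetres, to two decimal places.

Sensor diagonal = √(21.4² + 13.1²) = √629.5700 ≈ 25.0912 mm.
From α = 2·arctan(d/2f) we get f = d / (2·tan(α/2)).
With d = 25.0912 mm and α/2 = 15.5°, tan(α/2) ≈ 0.27732, so f ≈ 25.0912 / 0.55465 ≈ 45.2380 mm.

45.24 mm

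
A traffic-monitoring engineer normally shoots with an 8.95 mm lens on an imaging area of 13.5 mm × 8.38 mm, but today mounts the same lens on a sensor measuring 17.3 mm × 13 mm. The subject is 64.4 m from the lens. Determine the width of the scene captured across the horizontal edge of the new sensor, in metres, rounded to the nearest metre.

124 m

The focal length stays 8.95 mm; the relevant sensor dimension is now w = 17.3 mm. Object distance dₒ = 64.4 m = 64400 mm.
Thin-lens field width W = w·(dₒ − f)/f = 17.3 × (64400 − 8.95)/8.95 ≈ 124465.382 mm = 124.465 m.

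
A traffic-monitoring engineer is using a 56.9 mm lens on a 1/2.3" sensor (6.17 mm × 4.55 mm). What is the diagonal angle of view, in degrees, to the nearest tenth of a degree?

Sensor diagonal = √(6.17² + 4.55²) = √58.7714 ≈ 7.6663 mm.
Angle of view α = 2·arctan(d/2f) with d = 7.6663 mm and f = 56.9 mm.
d/2f = 0.06737; arctan(0.06737) ≈ 3.8540°, so α ≈ 7.7079°.

7.7°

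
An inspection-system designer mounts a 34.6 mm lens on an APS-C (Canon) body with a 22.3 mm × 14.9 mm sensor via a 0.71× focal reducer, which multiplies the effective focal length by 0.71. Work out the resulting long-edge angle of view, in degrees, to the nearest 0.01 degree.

Effective focal length f = 34.6 × 0.71 = 24.566 mm.
α = 2·arctan(22.3 / (2 × 24.566)) = 2·arctan(0.45388) ≈ 48.8246°.

48.82°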